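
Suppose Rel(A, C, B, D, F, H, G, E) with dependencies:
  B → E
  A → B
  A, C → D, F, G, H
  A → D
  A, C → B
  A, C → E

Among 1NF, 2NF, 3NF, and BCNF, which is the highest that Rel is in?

Candidate key: {A, C}. Prime attributes: {A, C}.
B → E breaks BCNF: {B}⁺ = {B, E}, so {B} is not a superkey.
B → E determines the non-prime attribute {E} from a non-superkey — 3NF is violated.
{A} is a proper subset of the key {A, C}, and {A}⁺ contains the non-prime attributes {B, D, E} — a partial dependency, so 2NF is violated.

1NF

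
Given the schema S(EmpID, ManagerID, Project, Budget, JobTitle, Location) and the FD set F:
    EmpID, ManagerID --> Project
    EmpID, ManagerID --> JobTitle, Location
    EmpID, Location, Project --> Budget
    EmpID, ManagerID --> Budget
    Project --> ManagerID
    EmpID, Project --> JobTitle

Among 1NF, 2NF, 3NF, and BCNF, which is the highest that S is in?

3NF

Candidate keys: {EmpID, ManagerID}, {EmpID, Project}. Prime attributes: {EmpID, ManagerID, Project}.
Project --> ManagerID breaks BCNF: {Project}⁺ = {ManagerID, Project}, so {Project} is not a superkey.
Since {ManagerID} ⊆ prime attributes and every other non-superkey FD also has a prime right side, the schema is in 3NF.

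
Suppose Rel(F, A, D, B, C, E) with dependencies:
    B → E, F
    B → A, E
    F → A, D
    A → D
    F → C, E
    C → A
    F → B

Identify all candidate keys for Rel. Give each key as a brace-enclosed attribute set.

{B}, {F}

{B}⁺ = {A, B, C, D, E, F} — all of the relation — so {B} is a candidate key.
{F}⁺ = {A, B, C, D, E, F} — all of the relation — so {F} is a candidate key.
Any other superkey properly contains one of these, so there are no further candidate keys.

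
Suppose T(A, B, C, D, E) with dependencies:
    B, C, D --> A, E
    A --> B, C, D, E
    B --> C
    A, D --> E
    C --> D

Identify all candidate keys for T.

{A}, {B}

{A} is a candidate key since {A}⁺ = {A, B, C, D, E} covers every attribute.
{B} is a candidate key since {B}⁺ = {A, B, C, D, E} covers every attribute.
No proper subset of any of these is a key, and no other minimal superkey exists.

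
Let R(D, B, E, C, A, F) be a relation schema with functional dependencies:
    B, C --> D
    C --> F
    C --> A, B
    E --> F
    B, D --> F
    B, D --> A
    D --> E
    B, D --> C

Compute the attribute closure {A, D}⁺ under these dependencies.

{A, D, E, F}

Start with {A, D}.
D --> E applies; add {E} → now {A, D, E}.
E --> F applies; add {F} → now {A, D, E, F}.
No further FD applies.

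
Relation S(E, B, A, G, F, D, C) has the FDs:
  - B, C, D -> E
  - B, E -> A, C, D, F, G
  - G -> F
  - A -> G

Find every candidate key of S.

{B, C, D}, {B, E}

Attributes never on any right-hand side: {B} — every candidate key must contain it.
Closure of {B, E} is {A, B, C, D, E, F, G}, the whole schema; {B, E} is a candidate key.
Closure of {B, C, D} is {A, B, C, D, E, F, G}, the whole schema; {B, C, D} is a candidate key.
No proper subset of any of these is a key, and no other minimal superkey exists.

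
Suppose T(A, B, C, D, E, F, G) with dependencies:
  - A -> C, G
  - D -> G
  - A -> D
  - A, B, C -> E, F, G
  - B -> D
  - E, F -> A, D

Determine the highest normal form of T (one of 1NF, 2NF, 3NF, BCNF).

Candidate keys: {A, B}, {B, E, F}. Prime attributes: {A, B, E, F}.
A -> C, G: {A}⁺ = {A, C, D, G}, which is not all of the attributes, so the left side is not a superkey — BCNF is violated.
Because {C, G} are non-prime and the left side of A -> C, G is not a superkey, the relation is not in 3NF.
{A} is a proper subset of the key {A, B}, and {A}⁺ contains the non-prime attributes {C, D, G} — a partial dependency, so 2NF is violated.

1NF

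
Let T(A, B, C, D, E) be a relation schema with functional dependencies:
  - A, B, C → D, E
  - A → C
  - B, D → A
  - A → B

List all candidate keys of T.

{A}⁺ = {A, B, C, D, E}, which is every attribute, so {A} is a candidate key.
{B, D}⁺ = {A, B, C, D, E}, which is every attribute, so {B, D} is a candidate key.
These are minimal and exhaustive — every other superkey contains one of them.

{A}, {B, D}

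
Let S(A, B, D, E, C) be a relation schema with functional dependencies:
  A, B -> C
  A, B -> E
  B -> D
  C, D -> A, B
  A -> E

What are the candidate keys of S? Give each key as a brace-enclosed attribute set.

Closure of {A, B} is {A, B, C, D, E}, the whole schema; {A, B} is a candidate key.
Closure of {B, C} is {A, B, C, D, E}, the whole schema; {B, C} is a candidate key.
Closure of {C, D} is {A, B, C, D, E}, the whole schema; {C, D} is a candidate key.
Any other superkey properly contains one of these, so there are no further candidate keys.

{A, B}, {B, C}, {C, D}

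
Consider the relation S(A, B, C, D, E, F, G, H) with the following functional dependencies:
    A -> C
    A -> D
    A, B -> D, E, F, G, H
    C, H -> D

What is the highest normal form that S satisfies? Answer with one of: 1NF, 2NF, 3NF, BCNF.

1NF

Candidate key: {A, B}. Prime attributes: {A, B}.
A -> C breaks BCNF: {A}⁺ = {A, C, D}, so {A} is not a superkey.
A -> C determines the non-prime attribute {C} from a non-superkey — 3NF is violated.
{A} is a proper subset of the key {A, B}, and {A}⁺ contains the non-prime attributes {C, D} — a partial dependency, so 2NF is violated.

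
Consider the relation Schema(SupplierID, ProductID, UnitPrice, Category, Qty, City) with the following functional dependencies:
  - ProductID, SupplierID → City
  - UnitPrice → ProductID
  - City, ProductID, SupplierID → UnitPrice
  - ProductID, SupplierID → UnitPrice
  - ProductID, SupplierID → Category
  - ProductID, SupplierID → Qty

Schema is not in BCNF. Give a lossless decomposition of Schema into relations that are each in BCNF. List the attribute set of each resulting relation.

{Category, City, Qty, SupplierID, UnitPrice}; {ProductID, UnitPrice}

Candidate keys of the original relation: {ProductID, SupplierID}, {SupplierID, UnitPrice}.
{Category, City, ProductID, Qty, SupplierID, UnitPrice}: {UnitPrice} determines {ProductID, UnitPrice} here but is not a superkey — split on UnitPrice → ProductID, giving {ProductID, UnitPrice} and {Category, City, Qty, SupplierID, UnitPrice}.
{ProductID, UnitPrice} has no BCNF violation.
{Category, City, Qty, SupplierID, UnitPrice} has no BCNF violation.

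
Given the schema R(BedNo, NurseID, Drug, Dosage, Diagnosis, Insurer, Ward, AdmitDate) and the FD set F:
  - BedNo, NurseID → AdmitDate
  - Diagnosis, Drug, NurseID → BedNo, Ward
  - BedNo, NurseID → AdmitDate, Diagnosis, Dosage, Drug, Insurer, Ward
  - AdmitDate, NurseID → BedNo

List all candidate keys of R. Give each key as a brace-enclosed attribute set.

Attributes never on any right-hand side: {NurseID} — every candidate key must contain it.
{AdmitDate, NurseID}⁺ = {AdmitDate, BedNo, Diagnosis, Dosage, Drug, Insurer, NurseID, Ward}, which is every attribute, so {AdmitDate, NurseID} is a candidate key.
{BedNo, NurseID}⁺ = {AdmitDate, BedNo, Diagnosis, Dosage, Drug, Insurer, NurseID, Ward}, which is every attribute, so {BedNo, NurseID} is a candidate key.
{Diagnosis, Drug, NurseID}⁺ = {AdmitDate, BedNo, Diagnosis, Dosage, Drug, Insurer, NurseID, Ward}, which is every attribute, so {Diagnosis, Drug, NurseID} is a candidate key.
No proper subset of any of these is a key, and no other minimal superkey exists.

{AdmitDate, NurseID}, {BedNo, NurseID}, {Diagnosis, Drug, NurseID}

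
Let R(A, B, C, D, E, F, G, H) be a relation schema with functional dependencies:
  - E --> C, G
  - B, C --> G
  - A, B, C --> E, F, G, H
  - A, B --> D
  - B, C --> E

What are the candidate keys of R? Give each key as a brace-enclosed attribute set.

{A, B} never appear on the right of any FD, so every key must include all of them.
{A, B, C}⁺ = {A, B, C, D, E, F, G, H}, which is every attribute, so {A, B, C} is a candidate key.
{A, B, E}⁺ = {A, B, C, D, E, F, G, H}, which is every attribute, so {A, B, E} is a candidate key.
No proper subset of any of these is a key, and no other minimal superkey exists.

{A, B, C}, {A, B, E}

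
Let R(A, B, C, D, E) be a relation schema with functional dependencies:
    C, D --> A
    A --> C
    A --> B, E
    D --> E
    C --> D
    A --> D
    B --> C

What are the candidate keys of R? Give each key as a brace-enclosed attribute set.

{A}⁺ = {A, B, C, D, E}, which is every attribute, so {A} is a candidate key.
{B}⁺ = {A, B, C, D, E}, which is every attribute, so {B} is a candidate key.
{C}⁺ = {A, B, C, D, E}, which is every attribute, so {C} is a candidate key.
Any other superkey properly contains one of these, so there are no further candidate keys.

{A}, {B}, {C}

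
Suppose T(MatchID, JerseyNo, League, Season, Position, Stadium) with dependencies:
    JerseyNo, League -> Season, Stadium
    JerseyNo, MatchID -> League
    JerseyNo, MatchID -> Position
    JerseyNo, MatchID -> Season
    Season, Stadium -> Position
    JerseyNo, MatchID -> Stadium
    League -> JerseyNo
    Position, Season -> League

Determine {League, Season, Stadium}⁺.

Start with {League, Season, Stadium}.
Season, Stadium -> Position applies; add {Position} → now {League, Position, Season, Stadium}.
League -> JerseyNo applies; add {JerseyNo} → now {JerseyNo, League, Position, Season, Stadium}.
No further FD applies.

{JerseyNo, League, Position, Season, Stadium}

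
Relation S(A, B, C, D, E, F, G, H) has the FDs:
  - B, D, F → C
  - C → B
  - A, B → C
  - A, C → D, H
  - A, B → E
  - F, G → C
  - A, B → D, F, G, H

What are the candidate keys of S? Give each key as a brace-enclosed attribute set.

Attributes never on any right-hand side: {A} — every candidate key must contain it.
{A, B} is a candidate key since {A, B}⁺ = {A, B, C, D, E, F, G, H} covers every attribute.
{A, C} is a candidate key since {A, C}⁺ = {A, B, C, D, E, F, G, H} covers every attribute.
{A, F, G} is a candidate key since {A, F, G}⁺ = {A, B, C, D, E, F, G, H} covers every attribute.
These are minimal and exhaustive — every other superkey contains one of them.

{A, B}, {A, C}, {A, F, G}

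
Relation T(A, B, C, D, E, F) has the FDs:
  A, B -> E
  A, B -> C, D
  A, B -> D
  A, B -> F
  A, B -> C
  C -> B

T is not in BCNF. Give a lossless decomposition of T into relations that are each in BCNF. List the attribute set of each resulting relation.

{A, C, D, E, F}; {B, C}

Candidate keys of the original relation: {A, B}, {A, C}.
In {A, B, C, D, E, F}, {C} is not a superkey ({C}⁺ restricted to this set is {B, C}), so split on C -> B into {B, C} and {A, C, D, E, F}.
{B, C} is in BCNF.
{A, C, D, E, F} is in BCNF.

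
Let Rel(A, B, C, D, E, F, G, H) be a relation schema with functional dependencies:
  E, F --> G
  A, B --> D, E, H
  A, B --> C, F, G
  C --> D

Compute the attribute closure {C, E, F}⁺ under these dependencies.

{C, D, E, F, G}

Start with {C, E, F}.
E, F --> G applies; add {G} → now {C, E, F, G}.
C --> D applies; add {D} → now {C, D, E, F, G}.
No further FD applies.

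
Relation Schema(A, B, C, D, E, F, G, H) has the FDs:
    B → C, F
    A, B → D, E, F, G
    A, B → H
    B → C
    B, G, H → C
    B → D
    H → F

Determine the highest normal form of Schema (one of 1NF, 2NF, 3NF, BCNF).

Candidate key: {A, B}. Prime attributes: {A, B}.
B → C, F breaks BCNF: {B}⁺ = {B, C, D, F}, so {B} is not a superkey.
B → C, F has non-prime {C, F} on the right and a non-superkey on the left, so 3NF fails.
Since {B} ⊂ {A, B} and {B}⁺ ⊇ {C, D, F} with {C, D, F} non-prime, there is a partial dependency; 2NF fails.

1NF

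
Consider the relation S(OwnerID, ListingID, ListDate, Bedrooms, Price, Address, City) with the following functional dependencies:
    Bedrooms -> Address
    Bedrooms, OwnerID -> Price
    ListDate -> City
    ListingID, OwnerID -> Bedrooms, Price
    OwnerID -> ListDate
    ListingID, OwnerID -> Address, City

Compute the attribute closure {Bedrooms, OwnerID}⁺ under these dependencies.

Start with {Bedrooms, OwnerID}.
Bedrooms -> Address applies; add {Address} → now {Address, Bedrooms, OwnerID}.
Bedrooms, OwnerID -> Price applies; add {Price} → now {Address, Bedrooms, OwnerID, Price}.
OwnerID -> ListDate applies; add {ListDate} → now {Address, Bedrooms, ListDate, OwnerID, Price}.
ListDate -> City applies; add {City} → now {Address, Bedrooms, City, ListDate, OwnerID, Price}.
No further FD applies.

{Address, Bedrooms, City, ListDate, OwnerID, Price}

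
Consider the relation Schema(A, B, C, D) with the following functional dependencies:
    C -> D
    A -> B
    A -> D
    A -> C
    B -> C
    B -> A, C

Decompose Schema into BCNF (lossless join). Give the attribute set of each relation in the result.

Candidate keys of the original relation: {A}, {B}.
In {A, B, C, D}, {C} is not a superkey ({C}⁺ restricted to this set is {C, D}), so split on C -> D into {C, D} and {A, B, C}.
{C, D} is in BCNF.
{A, B, C} is in BCNF.

{A, B, C}; {C, D}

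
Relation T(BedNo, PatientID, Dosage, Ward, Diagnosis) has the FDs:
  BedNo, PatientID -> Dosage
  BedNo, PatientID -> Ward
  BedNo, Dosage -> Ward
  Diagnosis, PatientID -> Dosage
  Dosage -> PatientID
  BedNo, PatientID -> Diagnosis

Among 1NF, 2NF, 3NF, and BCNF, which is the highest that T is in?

3NF

Candidate keys: {BedNo, Dosage}, {BedNo, PatientID}. Prime attributes: {BedNo, Dosage, PatientID}.
Diagnosis, PatientID -> Dosage breaks BCNF: {Diagnosis, PatientID}⁺ = {Diagnosis, Dosage, PatientID}, so {Diagnosis, PatientID} is not a superkey.
But every attribute on its right side ({Dosage}) is prime, and the same holds for every other non-superkey FD, so 3NF still holds.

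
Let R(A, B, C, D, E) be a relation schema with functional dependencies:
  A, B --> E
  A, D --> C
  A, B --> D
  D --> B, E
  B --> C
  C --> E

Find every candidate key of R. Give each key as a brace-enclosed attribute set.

Attributes never on any right-hand side: {A} — every candidate key must contain it.
{A, B}⁺ = {A, B, C, D, E}, which is every attribute, so {A, B} is a candidate key.
{A, D}⁺ = {A, B, C, D, E}, which is every attribute, so {A, D} is a candidate key.
No proper subset of any of these is a key, and no other minimal superkey exists.

{A, B}, {A, D}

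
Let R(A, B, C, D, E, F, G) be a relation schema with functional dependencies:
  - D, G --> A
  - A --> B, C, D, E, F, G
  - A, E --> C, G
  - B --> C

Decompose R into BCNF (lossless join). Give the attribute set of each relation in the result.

{A, B, D, E, F, G}; {B, C}

Candidate keys of the original relation: {A}, {D, G}.
In {A, B, C, D, E, F, G}, {B} is not a superkey ({B}⁺ restricted to this set is {B, C}), so split on B --> C into {B, C} and {A, B, D, E, F, G}.
{B, C} has no BCNF violation.
{A, B, D, E, F, G} has no BCNF violation.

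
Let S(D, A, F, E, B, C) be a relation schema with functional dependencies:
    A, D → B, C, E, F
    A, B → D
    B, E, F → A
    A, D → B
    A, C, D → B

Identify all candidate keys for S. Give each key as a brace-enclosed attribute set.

{A, B}, {A, D}, {B, E, F}

Closure of {A, B} is {A, B, C, D, E, F}, the whole schema; {A, B} is a candidate key.
Closure of {A, D} is {A, B, C, D, E, F}, the whole schema; {A, D} is a candidate key.
Closure of {B, E, F} is {A, B, C, D, E, F}, the whole schema; {B, E, F} is a candidate key.
Any other superkey properly contains one of these, so there are no further candidate keys.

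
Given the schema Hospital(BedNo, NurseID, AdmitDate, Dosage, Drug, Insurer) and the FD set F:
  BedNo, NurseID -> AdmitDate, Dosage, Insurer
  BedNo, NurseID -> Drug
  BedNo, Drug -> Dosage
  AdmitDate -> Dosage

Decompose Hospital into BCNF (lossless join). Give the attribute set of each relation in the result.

Candidate key of the original relation: {BedNo, NurseID}.
In {AdmitDate, BedNo, Dosage, Drug, Insurer, NurseID}, {BedNo, Drug} is not a superkey ({BedNo, Drug}⁺ restricted to this set is {BedNo, Dosage, Drug}), so split on BedNo, Drug -> Dosage into {BedNo, Dosage, Drug} and {AdmitDate, BedNo, Drug, Insurer, NurseID}.
{BedNo, Dosage, Drug}: every determinant is a superkey — BCNF.
{AdmitDate, BedNo, Drug, Insurer, NurseID}: every determinant is a superkey — BCNF.

{AdmitDate, BedNo, Drug, Insurer, NurseID}; {BedNo, Dosage, Drug}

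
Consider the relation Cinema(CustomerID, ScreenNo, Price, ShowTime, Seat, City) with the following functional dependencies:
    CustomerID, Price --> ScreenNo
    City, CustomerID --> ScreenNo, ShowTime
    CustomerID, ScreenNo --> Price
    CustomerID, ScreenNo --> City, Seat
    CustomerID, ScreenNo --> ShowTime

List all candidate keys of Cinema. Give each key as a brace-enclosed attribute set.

Attributes never on any right-hand side: {CustomerID} — every candidate key must contain it.
{City, CustomerID}⁺ = {City, CustomerID, Price, ScreenNo, Seat, ShowTime}, which is every attribute, so {City, CustomerID} is a candidate key.
{CustomerID, Price}⁺ = {City, CustomerID, Price, ScreenNo, Seat, ShowTime}, which is every attribute, so {CustomerID, Price} is a candidate key.
{CustomerID, ScreenNo}⁺ = {City, CustomerID, Price, ScreenNo, Seat, ShowTime}, which is every attribute, so {CustomerID, ScreenNo} is a candidate key.
These are minimal and exhaustive — every other superkey contains one of them.

{City, CustomerID}, {CustomerID, Price}, {CustomerID, ScreenNo}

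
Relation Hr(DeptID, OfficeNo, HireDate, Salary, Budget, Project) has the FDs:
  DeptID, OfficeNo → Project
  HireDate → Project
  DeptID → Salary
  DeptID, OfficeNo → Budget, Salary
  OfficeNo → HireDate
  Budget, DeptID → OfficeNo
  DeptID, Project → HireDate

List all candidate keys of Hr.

{Budget, DeptID}, {DeptID, OfficeNo}

Attributes never on any right-hand side: {DeptID} — every candidate key must contain it.
{Budget, DeptID}⁺ = {Budget, DeptID, HireDate, OfficeNo, Project, Salary} — all of the relation — so {Budget, DeptID} is a candidate key.
{DeptID, OfficeNo}⁺ = {Budget, DeptID, HireDate, OfficeNo, Project, Salary} — all of the relation — so {DeptID, OfficeNo} is a candidate key.
Any other superkey properly contains one of these, so there are no further candidate keys.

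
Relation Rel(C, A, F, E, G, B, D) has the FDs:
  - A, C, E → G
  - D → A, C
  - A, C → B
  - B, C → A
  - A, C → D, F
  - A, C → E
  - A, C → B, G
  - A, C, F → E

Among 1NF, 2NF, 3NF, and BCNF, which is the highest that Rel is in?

Candidate keys: {A, C}, {B, C}, {D}. Prime attributes: {A, B, C, D}.
Each dependency's left side is a superkey — BCNF holds.

BCNF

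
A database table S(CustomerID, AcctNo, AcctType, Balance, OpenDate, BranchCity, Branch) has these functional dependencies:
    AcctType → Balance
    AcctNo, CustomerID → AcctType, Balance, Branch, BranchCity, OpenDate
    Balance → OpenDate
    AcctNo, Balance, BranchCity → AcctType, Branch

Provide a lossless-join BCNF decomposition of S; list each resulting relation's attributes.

{AcctNo, AcctType, Branch, BranchCity}; {AcctNo, AcctType, BranchCity, CustomerID}; {AcctType, Balance}; {Balance, OpenDate}

Candidate key of the original relation: {AcctNo, CustomerID}.
Within {AcctNo, AcctType, Balance, Branch, BranchCity, CustomerID, OpenDate}: {AcctType}⁺ ∩ {AcctNo, AcctType, Balance, Branch, BranchCity, CustomerID, OpenDate} = {AcctType, Balance, OpenDate}, not the whole set, so AcctType → Balance, OpenDate violates BCNF; decompose into {AcctType, Balance, OpenDate} and {AcctNo, AcctType, Branch, BranchCity, CustomerID}.
Within {AcctType, Balance, OpenDate}: {Balance}⁺ ∩ {AcctType, Balance, OpenDate} = {Balance, OpenDate}, not the whole set, so Balance → OpenDate violates BCNF; decompose into {Balance, OpenDate} and {AcctType, Balance}.
{Balance, OpenDate} is in BCNF.
{AcctType, Balance} is in BCNF.
Within {AcctNo, AcctType, Branch, BranchCity, CustomerID}: {AcctNo, AcctType, BranchCity}⁺ ∩ {AcctNo, AcctType, Branch, BranchCity, CustomerID} = {AcctNo, AcctType, Branch, BranchCity}, not the whole set, so AcctNo, AcctType, BranchCity → Branch violates BCNF; decompose into {AcctNo, AcctType, Branch, BranchCity} and {AcctNo, AcctType, BranchCity, CustomerID}.
{AcctNo, AcctType, Branch, BranchCity} is in BCNF.
{AcctNo, AcctType, BranchCity, CustomerID} is in BCNF.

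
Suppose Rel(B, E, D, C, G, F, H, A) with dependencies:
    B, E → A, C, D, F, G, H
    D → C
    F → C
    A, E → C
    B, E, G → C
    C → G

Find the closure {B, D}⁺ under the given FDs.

Start with {B, D}.
D → C applies; add {C} → now {B, C, D}.
C → G applies; add {G} → now {B, C, D, G}.
No further FD applies.

{B, C, D, G}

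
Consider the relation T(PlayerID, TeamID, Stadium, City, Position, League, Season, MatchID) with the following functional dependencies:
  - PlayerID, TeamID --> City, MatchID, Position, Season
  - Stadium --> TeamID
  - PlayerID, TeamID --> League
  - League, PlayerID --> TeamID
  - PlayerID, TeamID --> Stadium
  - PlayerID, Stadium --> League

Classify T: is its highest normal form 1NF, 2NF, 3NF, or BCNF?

3NF

Candidate keys: {League, PlayerID}, {PlayerID, Stadium}, {PlayerID, TeamID}. Prime attributes: {League, PlayerID, Stadium, TeamID}.
Stadium --> TeamID breaks BCNF: {Stadium}⁺ = {Stadium, TeamID}, so {Stadium} is not a superkey.
Its right-hand attributes {TeamID} are all prime, as are those of every other non-superkey FD — the relation is in 3NF.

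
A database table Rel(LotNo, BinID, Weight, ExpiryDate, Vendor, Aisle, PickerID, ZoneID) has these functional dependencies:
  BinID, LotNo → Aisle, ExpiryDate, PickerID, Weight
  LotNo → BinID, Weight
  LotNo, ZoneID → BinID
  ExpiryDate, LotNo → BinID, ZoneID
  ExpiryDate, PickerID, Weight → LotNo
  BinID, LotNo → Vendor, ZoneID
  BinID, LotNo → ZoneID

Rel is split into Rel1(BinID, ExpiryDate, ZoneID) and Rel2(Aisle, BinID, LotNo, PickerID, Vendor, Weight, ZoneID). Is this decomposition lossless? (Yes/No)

No

Common attributes: {BinID, ZoneID}; their closure is {BinID, ZoneID}.
The closure covers neither Rel1 nor Rel2 entirely; the join is not lossless.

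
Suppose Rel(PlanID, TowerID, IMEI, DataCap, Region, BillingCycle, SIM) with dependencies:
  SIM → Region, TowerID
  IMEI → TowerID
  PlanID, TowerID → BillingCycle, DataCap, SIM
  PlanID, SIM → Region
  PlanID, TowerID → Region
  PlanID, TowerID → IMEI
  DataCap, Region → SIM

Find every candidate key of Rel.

{DataCap, PlanID, Region}, {IMEI, PlanID}, {PlanID, SIM}, {PlanID, TowerID}

Attributes never on any right-hand side: {PlanID} — every candidate key must contain it.
{IMEI, PlanID} is a candidate key since {IMEI, PlanID}⁺ = {BillingCycle, DataCap, IMEI, PlanID, Region, SIM, TowerID} covers every attribute.
{PlanID, SIM} is a candidate key since {PlanID, SIM}⁺ = {BillingCycle, DataCap, IMEI, PlanID, Region, SIM, TowerID} covers every attribute.
{PlanID, TowerID} is a candidate key since {PlanID, TowerID}⁺ = {BillingCycle, DataCap, IMEI, PlanID, Region, SIM, TowerID} covers every attribute.
{DataCap, PlanID, Region} is a candidate key since {DataCap, PlanID, Region}⁺ = {BillingCycle, DataCap, IMEI, PlanID, Region, SIM, TowerID} covers every attribute.
These are minimal and exhaustive — every other superkey contains one of them.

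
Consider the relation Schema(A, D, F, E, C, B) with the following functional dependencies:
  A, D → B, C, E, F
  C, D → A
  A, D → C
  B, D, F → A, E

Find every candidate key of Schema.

{D} never appears on the right of any FD, so every key must include it.
{A, D}⁺ = {A, B, C, D, E, F}, which is every attribute, so {A, D} is a candidate key.
{C, D}⁺ = {A, B, C, D, E, F}, which is every attribute, so {C, D} is a candidate key.
{B, D, F}⁺ = {A, B, C, D, E, F}, which is every attribute, so {B, D, F} is a candidate key.
These are minimal and exhaustive — every other superkey contains one of them.

{A, D}, {B, D, F}, {C, D}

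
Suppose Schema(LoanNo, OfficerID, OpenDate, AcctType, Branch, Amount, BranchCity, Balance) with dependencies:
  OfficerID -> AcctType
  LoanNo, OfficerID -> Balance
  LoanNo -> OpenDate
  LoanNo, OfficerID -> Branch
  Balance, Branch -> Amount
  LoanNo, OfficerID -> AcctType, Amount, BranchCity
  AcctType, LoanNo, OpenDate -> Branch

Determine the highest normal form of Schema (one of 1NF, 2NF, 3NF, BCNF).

1NF

Candidate key: {LoanNo, OfficerID}. Prime attributes: {LoanNo, OfficerID}.
OfficerID -> AcctType breaks BCNF: {OfficerID}⁺ = {AcctType, OfficerID}, so {OfficerID} is not a superkey.
Because {AcctType} is non-prime and the left side of OfficerID -> AcctType is not a superkey, the relation is not in 3NF.
Since {LoanNo} ⊂ {LoanNo, OfficerID} and {LoanNo}⁺ ⊇ {OpenDate} with {OpenDate} non-prime, there is a partial dependency; 2NF fails.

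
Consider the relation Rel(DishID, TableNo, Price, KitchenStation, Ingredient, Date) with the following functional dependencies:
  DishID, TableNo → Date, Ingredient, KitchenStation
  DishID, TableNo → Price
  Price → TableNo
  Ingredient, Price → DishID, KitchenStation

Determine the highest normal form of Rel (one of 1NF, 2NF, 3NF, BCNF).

Candidate keys: {DishID, Price}, {DishID, TableNo}, {Ingredient, Price}. Prime attributes: {DishID, Ingredient, Price, TableNo}.
For Price → TableNo we have {Price}⁺ = {Price, TableNo}; {Price} is not a superkey, so BCNF fails.
Its right-hand attributes {TableNo} are all prime, as are those of every other non-superkey FD — the relation is in 3NF.

3NF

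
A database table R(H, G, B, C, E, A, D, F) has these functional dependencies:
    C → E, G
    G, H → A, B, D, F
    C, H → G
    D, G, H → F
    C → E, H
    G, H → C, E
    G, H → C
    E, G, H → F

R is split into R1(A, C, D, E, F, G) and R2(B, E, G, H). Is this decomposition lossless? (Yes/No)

No

The shared attributes are {E, G} and {E, G}⁺ = {E, G}.
R1 ⊄ {E, G} and R2 ⊄ {E, G}, so the split is lossy.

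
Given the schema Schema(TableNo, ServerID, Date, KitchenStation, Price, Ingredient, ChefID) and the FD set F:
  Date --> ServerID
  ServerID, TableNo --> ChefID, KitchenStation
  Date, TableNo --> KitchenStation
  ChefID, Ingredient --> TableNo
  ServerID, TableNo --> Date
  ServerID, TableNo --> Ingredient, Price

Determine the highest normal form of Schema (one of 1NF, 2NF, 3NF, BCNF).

Candidate keys: {ChefID, Date, Ingredient}, {ChefID, Ingredient, ServerID}, {Date, TableNo}, {ServerID, TableNo}. Prime attributes: {ChefID, Date, Ingredient, ServerID, TableNo}.
For Date --> ServerID we have {Date}⁺ = {Date, ServerID}; {Date} is not a superkey, so BCNF fails.
But every attribute on its right side ({ServerID}) is prime, and the same holds for every other non-superkey FD, so 3NF still holds.

3NF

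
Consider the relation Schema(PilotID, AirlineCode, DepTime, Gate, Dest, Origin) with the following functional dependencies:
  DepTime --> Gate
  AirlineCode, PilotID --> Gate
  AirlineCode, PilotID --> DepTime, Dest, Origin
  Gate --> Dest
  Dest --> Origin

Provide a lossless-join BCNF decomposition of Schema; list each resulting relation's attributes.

Candidate key of the original relation: {AirlineCode, PilotID}.
In {AirlineCode, DepTime, Dest, Gate, Origin, PilotID}, {DepTime} is not a superkey ({DepTime}⁺ restricted to this set is {DepTime, Dest, Gate, Origin}), so split on DepTime --> Dest, Gate, Origin into {DepTime, Dest, Gate, Origin} and {AirlineCode, DepTime, PilotID}.
In {DepTime, Dest, Gate, Origin}, {Gate} is not a superkey ({Gate}⁺ restricted to this set is {Dest, Gate, Origin}), so split on Gate --> Dest, Origin into {Dest, Gate, Origin} and {DepTime, Gate}.
In {Dest, Gate, Origin}, {Dest} is not a superkey ({Dest}⁺ restricted to this set is {Dest, Origin}), so split on Dest --> Origin into {Dest, Origin} and {Dest, Gate}.
{Dest, Origin} is in BCNF.
{Dest, Gate} is in BCNF.
{DepTime, Gate} is in BCNF.
{AirlineCode, DepTime, PilotID} is in BCNF.

{AirlineCode, DepTime, PilotID}; {DepTime, Gate}; {Dest, Gate}; {Dest, Origin}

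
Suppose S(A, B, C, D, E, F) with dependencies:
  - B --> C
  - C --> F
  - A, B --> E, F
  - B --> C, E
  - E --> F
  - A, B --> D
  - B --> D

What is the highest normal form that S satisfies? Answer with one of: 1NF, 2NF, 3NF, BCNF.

1NF

Candidate key: {A, B}. Prime attributes: {A, B}.
B --> C breaks BCNF: {B}⁺ = {B, C, D, E, F}, so {B} is not a superkey.
B --> C has non-prime {C} on the right and a non-superkey on the left, so 3NF fails.
{B} is a proper subset of the key {A, B}, and {B}⁺ contains the non-prime attributes {C, D, E, F} — a partial dependency, so 2NF is violated.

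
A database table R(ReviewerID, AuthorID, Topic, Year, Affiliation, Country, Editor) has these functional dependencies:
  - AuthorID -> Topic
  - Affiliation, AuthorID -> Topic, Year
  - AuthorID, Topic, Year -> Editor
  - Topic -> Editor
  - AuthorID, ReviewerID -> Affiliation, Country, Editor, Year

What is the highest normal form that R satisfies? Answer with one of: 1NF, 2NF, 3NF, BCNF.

Candidate key: {AuthorID, ReviewerID}. Prime attributes: {AuthorID, ReviewerID}.
AuthorID -> Topic: {AuthorID}⁺ = {AuthorID, Editor, Topic}, which is not all of the attributes, so the left side is not a superkey — BCNF is violated.
AuthorID -> Topic has non-prime {Topic} on the right and a non-superkey on the left, so 3NF fails.
{AuthorID} is a proper subset of the key {AuthorID, ReviewerID}, and {AuthorID}⁺ contains the non-prime attributes {Editor, Topic} — a partial dependency, so 2NF is violated.

1NF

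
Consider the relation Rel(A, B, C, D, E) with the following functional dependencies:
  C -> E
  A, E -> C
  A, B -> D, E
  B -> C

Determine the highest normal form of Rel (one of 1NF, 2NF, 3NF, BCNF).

1NF

Candidate key: {A, B}. Prime attributes: {A, B}.
For C -> E we have {C}⁺ = {C, E}; {C} is not a superkey, so BCNF fails.
C -> E determines the non-prime attribute {E} from a non-superkey — 3NF is violated.
Since {B} ⊂ {A, B} and {B}⁺ ⊇ {C, E} with {C, E} non-prime, there is a partial dependency; 2NF fails.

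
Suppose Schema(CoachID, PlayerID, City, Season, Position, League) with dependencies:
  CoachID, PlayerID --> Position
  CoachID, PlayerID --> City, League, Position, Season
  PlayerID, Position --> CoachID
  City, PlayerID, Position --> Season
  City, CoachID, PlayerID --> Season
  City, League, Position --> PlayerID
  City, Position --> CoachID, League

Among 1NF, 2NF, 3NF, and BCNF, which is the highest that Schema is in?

Candidate keys: {City, Position}, {CoachID, PlayerID}, {PlayerID, Position}. Prime attributes: {City, CoachID, PlayerID, Position}.
Each dependency's left side is a superkey — BCNF holds.

BCNF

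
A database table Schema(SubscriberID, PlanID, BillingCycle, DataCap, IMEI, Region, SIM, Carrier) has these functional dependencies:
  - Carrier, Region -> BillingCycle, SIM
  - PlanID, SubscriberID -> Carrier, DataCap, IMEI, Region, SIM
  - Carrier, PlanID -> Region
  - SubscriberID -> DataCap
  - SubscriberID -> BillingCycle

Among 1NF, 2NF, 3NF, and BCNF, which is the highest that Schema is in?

1NF

Candidate key: {PlanID, SubscriberID}. Prime attributes: {PlanID, SubscriberID}.
Carrier, Region -> BillingCycle, SIM breaks BCNF: {Carrier, Region}⁺ = {BillingCycle, Carrier, Region, SIM}, so {Carrier, Region} is not a superkey.
Because {BillingCycle, SIM} are non-prime and the left side of Carrier, Region -> BillingCycle, SIM is not a superkey, the relation is not in 3NF.
{SubscriberID} is a proper subset of the key {PlanID, SubscriberID}, and {SubscriberID}⁺ contains the non-prime attributes {BillingCycle, DataCap} — a partial dependency, so 2NF is violated.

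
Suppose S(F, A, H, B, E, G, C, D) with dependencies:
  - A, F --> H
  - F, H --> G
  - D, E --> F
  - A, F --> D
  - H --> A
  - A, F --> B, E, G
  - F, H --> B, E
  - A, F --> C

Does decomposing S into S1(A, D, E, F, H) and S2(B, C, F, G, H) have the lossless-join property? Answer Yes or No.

Yes

The shared attributes are {F, H} and {F, H}⁺ = {A, B, C, D, E, F, G, H}.
Since S1 ⊆ {A, B, C, D, E, F, G, H}, the intersection is a superkey of S1; the decomposition is lossless.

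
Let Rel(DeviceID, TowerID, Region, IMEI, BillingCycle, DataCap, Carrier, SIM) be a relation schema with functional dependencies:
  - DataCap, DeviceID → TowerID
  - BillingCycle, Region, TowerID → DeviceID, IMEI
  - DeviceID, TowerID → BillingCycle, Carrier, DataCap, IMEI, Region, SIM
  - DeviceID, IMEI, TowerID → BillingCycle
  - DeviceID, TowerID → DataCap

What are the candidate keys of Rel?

Closure of {DataCap, DeviceID} is {BillingCycle, Carrier, DataCap, DeviceID, IMEI, Region, SIM, TowerID}, the whole schema; {DataCap, DeviceID} is a candidate key.
Closure of {DeviceID, TowerID} is {BillingCycle, Carrier, DataCap, DeviceID, IMEI, Region, SIM, TowerID}, the whole schema; {DeviceID, TowerID} is a candidate key.
Closure of {BillingCycle, Region, TowerID} is {BillingCycle, Carrier, DataCap, DeviceID, IMEI, Region, SIM, TowerID}, the whole schema; {BillingCycle, Region, TowerID} is a candidate key.
Any other superkey properly contains one of these, so there are no further candidate keys.

{BillingCycle, Region, TowerID}, {DataCap, DeviceID}, {DeviceID, TowerID}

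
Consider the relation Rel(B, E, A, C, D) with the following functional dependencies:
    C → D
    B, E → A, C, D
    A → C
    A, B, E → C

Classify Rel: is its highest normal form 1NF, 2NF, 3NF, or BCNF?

2NF

Candidate key: {B, E}. Prime attributes: {B, E}.
C → D breaks BCNF: {C}⁺ = {C, D}, so {C} is not a superkey.
C → D determines the non-prime attribute {D} from a non-superkey — 3NF is violated.
Checking every proper subset of each key, none determines a non-prime attribute — 2NF is satisfied.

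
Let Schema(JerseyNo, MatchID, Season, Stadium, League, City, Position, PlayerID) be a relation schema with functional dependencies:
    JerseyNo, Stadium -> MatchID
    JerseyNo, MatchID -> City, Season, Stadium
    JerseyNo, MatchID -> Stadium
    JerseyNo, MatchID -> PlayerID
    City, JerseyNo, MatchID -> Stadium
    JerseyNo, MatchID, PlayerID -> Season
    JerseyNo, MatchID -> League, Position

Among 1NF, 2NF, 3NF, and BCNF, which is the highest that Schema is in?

Candidate keys: {JerseyNo, MatchID}, {JerseyNo, Stadium}. Prime attributes: {JerseyNo, MatchID, Stadium}.
Each dependency's left side is a superkey — BCNF holds.

BCNF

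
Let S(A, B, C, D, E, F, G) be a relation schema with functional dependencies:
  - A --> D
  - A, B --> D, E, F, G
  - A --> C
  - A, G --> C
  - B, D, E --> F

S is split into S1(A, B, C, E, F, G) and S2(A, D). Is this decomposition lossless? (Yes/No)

Yes

S1 ∩ S2 = {A}; its closure under F is {A, C, D}.
This includes all of S2, so the common attributes are a superkey of S2 — the join is lossless.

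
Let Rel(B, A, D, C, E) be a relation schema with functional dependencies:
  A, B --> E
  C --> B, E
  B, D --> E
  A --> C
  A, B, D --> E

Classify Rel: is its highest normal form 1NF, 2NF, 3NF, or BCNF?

Candidate key: {A, D}. Prime attributes: {A, D}.
For A, B --> E we have {A, B}⁺ = {A, B, C, E}; {A, B} is not a superkey, so BCNF fails.
Because {E} is non-prime and the left side of A, B --> E is not a superkey, the relation is not in 3NF.
{A} is a proper subset of the key {A, D}, and {A}⁺ contains the non-prime attributes {B, C, E} — a partial dependency, so 2NF is violated.

1NF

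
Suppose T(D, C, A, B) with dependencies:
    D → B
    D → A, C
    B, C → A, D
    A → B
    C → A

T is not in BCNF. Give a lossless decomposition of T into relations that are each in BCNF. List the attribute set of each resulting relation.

Candidate keys of the original relation: {C}, {D}.
In {A, B, C, D}, {A} is not a superkey ({A}⁺ restricted to this set is {A, B}), so split on A → B into {A, B} and {A, C, D}.
{A, B} is in BCNF.
{A, C, D} is in BCNF.

{A, B}; {A, C, D}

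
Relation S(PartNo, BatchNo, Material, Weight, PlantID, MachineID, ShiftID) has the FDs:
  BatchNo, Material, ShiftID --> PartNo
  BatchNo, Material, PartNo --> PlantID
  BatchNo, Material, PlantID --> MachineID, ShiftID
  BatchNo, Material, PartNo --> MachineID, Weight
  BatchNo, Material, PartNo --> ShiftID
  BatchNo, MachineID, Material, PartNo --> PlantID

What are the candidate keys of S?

{BatchNo, Material, PartNo}, {BatchNo, Material, PlantID}, {BatchNo, Material, ShiftID}

Attributes never on any right-hand side: {BatchNo, Material} — every candidate key must contain all of them.
{BatchNo, Material, PartNo}⁺ = {BatchNo, MachineID, Material, PartNo, PlantID, ShiftID, Weight}, which is every attribute, so {BatchNo, Material, PartNo} is a candidate key.
{BatchNo, Material, PlantID}⁺ = {BatchNo, MachineID, Material, PartNo, PlantID, ShiftID, Weight}, which is every attribute, so {BatchNo, Material, PlantID} is a candidate key.
{BatchNo, Material, ShiftID}⁺ = {BatchNo, MachineID, Material, PartNo, PlantID, ShiftID, Weight}, which is every attribute, so {BatchNo, Material, ShiftID} is a candidate key.
These are minimal and exhaustive — every other superkey contains one of them.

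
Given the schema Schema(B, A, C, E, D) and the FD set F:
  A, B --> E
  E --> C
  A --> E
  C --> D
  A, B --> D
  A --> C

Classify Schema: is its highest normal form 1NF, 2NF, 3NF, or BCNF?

Candidate key: {A, B}. Prime attributes: {A, B}.
E --> C: {E}⁺ = {C, D, E}, which is not all of the attributes, so the left side is not a superkey — BCNF is violated.
E --> C has non-prime {C} on the right and a non-superkey on the left, so 3NF fails.
The proper key subset {A} of {A, B} determines non-prime {C, D, E}, so the relation is not even in 2NF.

1NF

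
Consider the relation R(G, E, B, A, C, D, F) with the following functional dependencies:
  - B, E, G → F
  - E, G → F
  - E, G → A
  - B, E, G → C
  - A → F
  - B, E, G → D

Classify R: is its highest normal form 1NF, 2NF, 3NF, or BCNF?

1NF

Candidate key: {B, E, G}. Prime attributes: {B, E, G}.
For E, G → F we have {E, G}⁺ = {A, E, F, G}; {E, G} is not a superkey, so BCNF fails.
E, G → F determines the non-prime attribute {F} from a non-superkey — 3NF is violated.
{E, G} is a proper subset of the key {B, E, G}, and {E, G}⁺ contains the non-prime attributes {A, F} — a partial dependency, so 2NF is violated.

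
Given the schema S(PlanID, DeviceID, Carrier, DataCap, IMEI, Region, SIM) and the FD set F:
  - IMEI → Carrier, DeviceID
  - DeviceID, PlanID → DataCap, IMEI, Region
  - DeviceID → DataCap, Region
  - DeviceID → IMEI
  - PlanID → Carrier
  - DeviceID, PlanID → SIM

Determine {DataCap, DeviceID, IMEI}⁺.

Start with {DataCap, DeviceID, IMEI}.
IMEI → Carrier, DeviceID applies; add {Carrier} → now {Carrier, DataCap, DeviceID, IMEI}.
DeviceID → DataCap, Region applies; add {Region} → now {Carrier, DataCap, DeviceID, IMEI, Region}.
No further FD applies.

{Carrier, DataCap, DeviceID, IMEI, Region}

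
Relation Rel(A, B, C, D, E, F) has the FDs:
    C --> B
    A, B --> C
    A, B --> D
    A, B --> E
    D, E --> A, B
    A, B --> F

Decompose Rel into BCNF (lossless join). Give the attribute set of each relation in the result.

Candidate keys of the original relation: {A, B}, {A, C}, {D, E}.
Within {A, B, C, D, E, F}: {C}⁺ ∩ {A, B, C, D, E, F} = {B, C}, not the whole set, so C --> B violates BCNF; decompose into {B, C} and {A, C, D, E, F}.
{B, C} has no BCNF violation.
{A, C, D, E, F} has no BCNF violation.

{A, C, D, E, F}; {B, C}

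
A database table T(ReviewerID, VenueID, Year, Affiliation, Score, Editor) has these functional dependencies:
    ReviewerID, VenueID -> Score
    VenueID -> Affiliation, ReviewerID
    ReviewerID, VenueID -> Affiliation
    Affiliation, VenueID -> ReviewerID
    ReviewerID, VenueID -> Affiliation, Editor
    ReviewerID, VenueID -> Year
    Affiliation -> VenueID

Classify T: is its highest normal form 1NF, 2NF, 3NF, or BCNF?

BCNF

Candidate keys: {Affiliation}, {VenueID}. Prime attributes: {Affiliation, VenueID}.
Each dependency's left side is a superkey — BCNF holds.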